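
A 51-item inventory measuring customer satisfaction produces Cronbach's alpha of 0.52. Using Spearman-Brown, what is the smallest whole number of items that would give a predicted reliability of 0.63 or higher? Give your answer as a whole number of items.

Rearranging the Spearman-Brown formula for n,
n = r*(1 − r) / [ r (1 − r*) ]
n = 0.63(1 − 0.52) / [0.52(1 − 0.63)]
n = 0.3024 / 0.1924 ≈ 1.5717
Items needed = n × 51 = 1.5717 × 51 ≈ 80.16 → round up to 81

81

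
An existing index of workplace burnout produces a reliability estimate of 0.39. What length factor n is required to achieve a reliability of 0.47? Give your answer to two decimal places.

Invert Spearman-Brown to solve for n:
n = r_target (1 − r_old) / [ r_old (1 − r_target) ]
n = 0.47(1 − 0.39) / [0.39(1 − 0.47)]
  = 0.2867 / 0.2067 = 1.3870

1.39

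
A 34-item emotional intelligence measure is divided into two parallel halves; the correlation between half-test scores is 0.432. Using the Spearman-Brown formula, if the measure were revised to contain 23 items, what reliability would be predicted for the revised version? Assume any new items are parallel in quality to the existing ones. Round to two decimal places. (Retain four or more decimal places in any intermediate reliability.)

0.51

Full-test reliability from the split-half r: r_full = 2(0.432)/(1 + 0.432) = 0.6034
Length factor from 34 to 23 items: n = 23/34 = 0.6765
r_new = n·r_full / (1 + (n − 1)·r_full) = 0.4082 / 0.8048 ≈ 0.5072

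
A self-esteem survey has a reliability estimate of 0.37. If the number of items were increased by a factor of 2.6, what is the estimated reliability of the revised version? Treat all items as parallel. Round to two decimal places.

0.60

Apply the Spearman-Brown prophecy formula, r' = nr / [1 + (n − 1)r]:
r_new = 2.6·0.37 / [1 + (2.6 − 1)·0.37]
r_new = 0.9620 / 1.5920 ≈ 0.6043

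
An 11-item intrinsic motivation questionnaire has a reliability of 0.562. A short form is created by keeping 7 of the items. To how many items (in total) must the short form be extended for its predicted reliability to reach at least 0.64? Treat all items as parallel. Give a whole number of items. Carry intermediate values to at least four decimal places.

First, r for the 7-item form: n = 7/11 = 0.6364, so r_7 = 0.6364·0.562/(1 + (0.6364 − 1)·0.562) = 0.4495
Length factor from the short form to reach 0.64: n' = 0.64(1 − 0.4495) / [0.4495(1 − 0.64)] ≈ 2.1772
Items = 2.1772 × 7 ≈ 15.24 → 16

16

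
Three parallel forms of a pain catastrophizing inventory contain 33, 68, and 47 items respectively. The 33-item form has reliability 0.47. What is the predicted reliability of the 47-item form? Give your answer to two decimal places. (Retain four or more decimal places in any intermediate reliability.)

Only the ratio of lengths matters: n = 47/33 = 1.4242
r_{47} = n·r / (1 + (n − 1)·r) = 0.6694 / 1.1994 ≈ 0.5581

0.56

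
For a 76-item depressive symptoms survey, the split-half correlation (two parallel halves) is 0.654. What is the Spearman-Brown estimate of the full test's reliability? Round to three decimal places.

0.791

r_full = 2(0.654) / (1 + 0.654)
       = 1.3080 / 1.6540 = 0.7908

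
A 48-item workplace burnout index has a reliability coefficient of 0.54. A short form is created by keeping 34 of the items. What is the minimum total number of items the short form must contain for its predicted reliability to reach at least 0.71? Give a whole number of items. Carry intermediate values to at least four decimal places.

101

First, r for the 34-item form: n = 34/48 = 0.7083, so r_34 = 0.7083·0.54/(1 + (0.7083 − 1)·0.54) = 0.4540
Then solve for n' with r_old = 0.4540, r_target = 0.71: n' = 0.71(1 − 0.4540)/[0.4540(1 − 0.71)] = 2.9444
Total items = 2.9444 × 34 = 100.11, rounded up to 101.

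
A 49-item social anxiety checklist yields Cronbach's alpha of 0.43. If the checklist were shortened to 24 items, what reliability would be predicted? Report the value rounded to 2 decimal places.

Length ratio n = 24/49 = 0.4898
Apply the Spearman-Brown prophecy formula, r' = nr / [1 + (n − 1)r]:
r_new = 0.4898·0.43 / [1 + (0.4898 − 1)·0.43]
     = 0.2106 / 0.7806 = 0.2698

0.27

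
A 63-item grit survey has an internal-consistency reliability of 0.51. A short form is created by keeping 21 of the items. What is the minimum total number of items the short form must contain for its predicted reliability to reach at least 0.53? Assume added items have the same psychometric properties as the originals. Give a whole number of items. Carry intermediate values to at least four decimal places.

69

Short-form reliability: n = 21/63 = 0.3333; r_21 = n·r/(1+(n−1)r) ≈ 0.2576
Then solve for n' with r_old = 0.2576, r_target = 0.53: n' = 0.53(1 − 0.2576)/[0.2576(1 − 0.53)] = 3.2499
Total items = 3.2499 × 21 = 68.25, rounded up to 69.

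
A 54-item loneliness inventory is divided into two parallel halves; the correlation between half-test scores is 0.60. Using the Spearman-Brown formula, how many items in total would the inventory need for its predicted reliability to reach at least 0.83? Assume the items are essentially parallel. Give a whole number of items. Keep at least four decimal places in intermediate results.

r_full = 2(0.60)/(1 + 0.60) = 0.7500
Solve Spearman-Brown for n: n = 0.83(1 − 0.7500) / [0.7500(1 − 0.83)] = 1.6275
Items = 1.6275 × 54 ≈ 87.88 → 88

88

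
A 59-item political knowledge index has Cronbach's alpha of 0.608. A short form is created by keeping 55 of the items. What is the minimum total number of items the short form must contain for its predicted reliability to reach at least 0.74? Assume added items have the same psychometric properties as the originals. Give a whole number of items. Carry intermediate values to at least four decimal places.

Short-form reliability: n = 55/59 = 0.9322; r_55 = n·r/(1+(n−1)r) ≈ 0.5911
Length factor from the short form to reach 0.74: n' = 0.74(1 − 0.5911) / [0.5911(1 − 0.74)] ≈ 1.9689
Items = 1.9689 × 55 ≈ 108.29 → 109

109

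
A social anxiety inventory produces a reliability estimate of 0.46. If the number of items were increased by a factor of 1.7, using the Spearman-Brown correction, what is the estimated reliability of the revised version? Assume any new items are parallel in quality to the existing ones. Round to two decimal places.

r_new = 1.7·0.46 / [1 + (1.7 − 1)·0.46]
r_new = 0.7820 / 1.3220 ≈ 0.5915

0.59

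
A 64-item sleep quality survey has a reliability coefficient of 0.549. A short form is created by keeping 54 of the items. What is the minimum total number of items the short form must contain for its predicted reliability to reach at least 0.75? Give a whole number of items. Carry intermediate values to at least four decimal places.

First, r for the 54-item form: n = 54/64 = 0.8438, so r_54 = 0.8438·0.549/(1 + (0.8438 − 1)·0.549) = 0.5067
Length factor from the short form to reach 0.75: n' = 0.75(1 − 0.5067) / [0.5067(1 − 0.75)] ≈ 2.9207
Total items = 2.9207 × 54 = 157.72, rounded up to 158.

158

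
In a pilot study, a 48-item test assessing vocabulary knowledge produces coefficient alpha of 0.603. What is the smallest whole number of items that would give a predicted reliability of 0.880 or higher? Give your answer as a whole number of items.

n = [0.880 × 0.397] / [0.603 × 0.120]
  = 0.349360 / 0.072360 = 4.8281
So the test needs 4.8281 × 48 ≈ 231.75 items; rounding up, 232.

232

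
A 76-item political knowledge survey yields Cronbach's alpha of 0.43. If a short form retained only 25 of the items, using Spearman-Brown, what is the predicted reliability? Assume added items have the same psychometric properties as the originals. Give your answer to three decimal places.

Length ratio n = 25/76 = 0.3289
By Spearman-Brown, r_new = n r / (1 + (n − 1) r).
r_new = (0.3289 × 0.43) / (1 + (0.3289 − 1) × 0.43)
     = 0.1414 / 0.7114 = 0.1988

0.199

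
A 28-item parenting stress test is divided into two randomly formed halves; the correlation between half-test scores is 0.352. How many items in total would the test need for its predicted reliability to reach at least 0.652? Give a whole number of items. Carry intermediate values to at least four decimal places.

Corrected full-test reliability: r_full = 2 × 0.352 / (1 + 0.352) ≈ 0.5207
n = r_tgt(1 − r_full) / [r_full(1 − r_tgt)] = 0.652 × 0.4793 / (0.5207 × 0.348) ≈ 1.7246
Required items = 1.7246 × 28 = 48.29, so 49 items.

49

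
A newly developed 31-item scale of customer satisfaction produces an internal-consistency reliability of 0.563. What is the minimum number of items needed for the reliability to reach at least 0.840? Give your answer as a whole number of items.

n = [0.840 × 0.437] / [0.563 × 0.160]
n = 0.367080 / 0.090080 ≈ 4.0750
So the test needs 4.0750 × 31 ≈ 126.33 items; rounding up, 127.

127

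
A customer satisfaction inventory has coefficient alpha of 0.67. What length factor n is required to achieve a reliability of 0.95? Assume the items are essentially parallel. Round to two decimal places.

Invert Spearman-Brown to solve for n:
n = r*(1 − r) / [ r (1 − r*) ]
n = 0.95 × (1 − 0.67) / [ 0.67 × (1 − 0.95) ]
n = 0.3135 / 0.0335 ≈ 9.3582

9.36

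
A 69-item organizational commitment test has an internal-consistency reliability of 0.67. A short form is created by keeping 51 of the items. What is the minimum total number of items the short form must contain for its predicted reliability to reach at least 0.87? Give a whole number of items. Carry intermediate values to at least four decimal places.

228

Short-form reliability: n = 51/69 = 0.7391; r_51 = n·r/(1+(n−1)r) ≈ 0.6001
Length factor from the short form to reach 0.87: n' = 0.87(1 − 0.6001) / [0.6001(1 − 0.87)] ≈ 4.4597
Total items = 4.4597 × 51 = 227.44, rounded up to 228.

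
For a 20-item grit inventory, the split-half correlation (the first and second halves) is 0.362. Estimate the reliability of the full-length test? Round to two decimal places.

0.53

The full test is twice the length of either half (n = 2).
r_full = 2(0.362) / (1 + 0.362)
       = 0.7240 / 1.3620 = 0.5316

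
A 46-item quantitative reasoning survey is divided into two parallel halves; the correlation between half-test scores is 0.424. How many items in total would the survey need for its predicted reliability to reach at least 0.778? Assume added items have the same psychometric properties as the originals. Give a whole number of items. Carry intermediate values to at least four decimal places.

r_full = 2(0.424)/(1 + 0.424) = 0.5955
n = r_tgt(1 − r_full) / [r_full(1 − r_tgt)] = 0.778 × 0.4045 / (0.5955 × 0.222) ≈ 2.3805
Items = 2.3805 × 46 ≈ 109.50 → 110

110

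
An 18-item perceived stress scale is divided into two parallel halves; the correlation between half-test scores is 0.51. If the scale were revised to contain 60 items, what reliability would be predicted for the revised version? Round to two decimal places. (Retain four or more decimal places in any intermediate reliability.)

First correct the split-half correlation to full-test reliability: r_full = 2 × 0.51 / (1 + 0.51) ≈ 0.6755
Then adjust to 60 items: n = 60/18 = 3.3333
r_new = n·r_full / (1 + (n − 1)·r_full) = 2.2516 / 2.5761 ≈ 0.8740

0.87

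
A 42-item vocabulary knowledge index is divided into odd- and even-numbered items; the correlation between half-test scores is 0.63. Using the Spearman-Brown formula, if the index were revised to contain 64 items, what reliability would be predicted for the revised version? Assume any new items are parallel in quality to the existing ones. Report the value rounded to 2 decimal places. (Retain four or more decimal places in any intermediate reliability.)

First correct the split-half correlation to full-test reliability: r_full = 2 × 0.63 / (1 + 0.63) ≈ 0.7730
Then adjust to 64 items: n = 64/42 = 1.5238
r_new = n·r_full / (1 + (n − 1)·r_full) = 1.1779 / 1.4049 ≈ 0.8384

0.84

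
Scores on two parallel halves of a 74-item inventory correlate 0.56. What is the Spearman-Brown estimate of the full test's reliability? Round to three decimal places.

0.718

Apply the Spearman-Brown correction with n = 2:
r_full = 2(0.56) / (1 + 0.56)
r_full = 1.1200 / 1.5600 ≈ 0.7179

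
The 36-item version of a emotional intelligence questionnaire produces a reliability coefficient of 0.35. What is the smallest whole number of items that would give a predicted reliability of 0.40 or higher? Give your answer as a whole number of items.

45

n = 0.40(1 − 0.35) / [0.35(1 − 0.40)]
n = 0.2600 / 0.2100 ≈ 1.2381
Items needed = n × 36 = 1.2381 × 36 ≈ 44.57 → round up to 45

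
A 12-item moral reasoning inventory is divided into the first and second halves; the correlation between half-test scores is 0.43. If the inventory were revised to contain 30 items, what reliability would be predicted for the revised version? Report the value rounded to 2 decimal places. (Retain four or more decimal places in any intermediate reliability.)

Spearman-Brown correction (n = 2): r_full = 2·0.43/(1 + 0.43) = 0.6014
Length factor from 12 to 30 items: n = 30/12 = 2.5000
r_new = n·r_full / (1 + (n − 1)·r_full) = 1.5035 / 1.9021 ≈ 0.7904

0.79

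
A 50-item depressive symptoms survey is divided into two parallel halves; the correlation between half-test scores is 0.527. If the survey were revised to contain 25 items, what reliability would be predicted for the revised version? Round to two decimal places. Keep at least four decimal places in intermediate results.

0.53

Full-test reliability from the split-half r: r_full = 2(0.527)/(1 + 0.527) = 0.6902
Length factor from 50 to 25 items: n = 25/50 = 0.5000
r_new = n·r_full / (1 + (n − 1)·r_full) = 0.3451 / 0.6549 ≈ 0.5270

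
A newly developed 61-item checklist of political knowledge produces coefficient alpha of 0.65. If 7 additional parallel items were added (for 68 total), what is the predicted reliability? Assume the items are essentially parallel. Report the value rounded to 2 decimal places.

Length ratio n = 68/61 = 1.1148
r_new = 1.1148·0.65 / [1 + (1.1148 − 1)·0.65]
r_new = 0.7246 / 1.0746 ≈ 0.6743

0.67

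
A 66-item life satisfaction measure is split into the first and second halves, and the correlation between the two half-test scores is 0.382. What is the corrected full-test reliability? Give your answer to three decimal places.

Apply the Spearman-Brown correction with n = 2:
r_full = 2r_hh / (1 + r_hh) = 2 × 0.382 / (1 + 0.382)
r_full = 0.7640 / 1.3820 ≈ 0.5528

0.553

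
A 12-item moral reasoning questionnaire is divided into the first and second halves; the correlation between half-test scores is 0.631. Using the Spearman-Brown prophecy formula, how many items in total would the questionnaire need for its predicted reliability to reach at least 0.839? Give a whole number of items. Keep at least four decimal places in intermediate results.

r_full = 2(0.631)/(1 + 0.631) = 0.7738
Solve Spearman-Brown for n: n = 0.839(1 − 0.7738) / [0.7738(1 − 0.839)] = 1.5234
Items = 1.5234 × 12 ≈ 18.28 → 19

19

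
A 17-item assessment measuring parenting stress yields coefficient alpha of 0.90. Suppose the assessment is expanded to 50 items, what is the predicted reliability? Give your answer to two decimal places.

The new length is 50/17 = 2.9412 times the old.
r_new = 2.9412·0.90 / [1 + (2.9412 − 1)·0.90]
r_new = 2.6471 / 2.7471 ≈ 0.9636

0.96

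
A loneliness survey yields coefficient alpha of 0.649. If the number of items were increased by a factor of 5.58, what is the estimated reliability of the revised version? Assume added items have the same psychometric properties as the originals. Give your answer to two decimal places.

Apply the Spearman-Brown prophecy formula, r' = nr / [1 + (n − 1)r]:
r_new = 5.58·0.649 / [1 + (5.58 − 1)·0.649]
     = 3.6214 / 3.9724 = 0.9116

0.91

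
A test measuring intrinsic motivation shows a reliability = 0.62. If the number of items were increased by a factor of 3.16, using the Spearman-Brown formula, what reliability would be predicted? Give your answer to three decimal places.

r_new = 3.16·0.62 / [1 + (3.16 − 1)·0.62]
r_new = 1.9592 / 2.3392 ≈ 0.8376

0.838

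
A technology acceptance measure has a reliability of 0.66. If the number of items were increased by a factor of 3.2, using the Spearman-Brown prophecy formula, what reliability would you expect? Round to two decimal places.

0.86

By Spearman-Brown, r_new = n r / (1 + (n − 1) r).
r_new = (3.2 × 0.66) / (1 + (3.2 − 1) × 0.66)
     = 2.1120 / 2.4520 = 0.8613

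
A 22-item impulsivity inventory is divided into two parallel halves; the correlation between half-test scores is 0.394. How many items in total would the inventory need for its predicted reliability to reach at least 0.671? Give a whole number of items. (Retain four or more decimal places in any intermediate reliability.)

35

Corrected full-test reliability: r_full = 2 × 0.394 / (1 + 0.394) ≈ 0.5653
n = r_tgt(1 − r_full) / [r_full(1 − r_tgt)] = 0.671 × 0.4347 / (0.5653 × 0.329) ≈ 1.5683
Required items = 1.5683 × 22 = 34.50, so 35 items.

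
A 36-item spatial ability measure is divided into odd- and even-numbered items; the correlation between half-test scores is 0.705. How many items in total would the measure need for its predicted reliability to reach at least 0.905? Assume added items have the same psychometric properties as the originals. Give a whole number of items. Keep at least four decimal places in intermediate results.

Corrected full-test reliability: r_full = 2 × 0.705 / (1 + 0.705) ≈ 0.8270
Solve Spearman-Brown for n: n = 0.905(1 − 0.8270) / [0.8270(1 − 0.905)] = 1.9928
Items = 1.9928 × 36 ≈ 71.74 → 72

72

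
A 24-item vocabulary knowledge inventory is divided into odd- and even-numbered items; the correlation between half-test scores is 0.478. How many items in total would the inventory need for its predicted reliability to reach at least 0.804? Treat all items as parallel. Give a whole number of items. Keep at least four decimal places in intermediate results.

Corrected full-test reliability: r_full = 2 × 0.478 / (1 + 0.478) ≈ 0.6468
n = r_tgt(1 − r_full) / [r_full(1 − r_tgt)] = 0.804 × 0.3532 / (0.6468 × 0.196) ≈ 2.2400
Required items = 2.2400 × 24 = 53.76, so 54 items.

54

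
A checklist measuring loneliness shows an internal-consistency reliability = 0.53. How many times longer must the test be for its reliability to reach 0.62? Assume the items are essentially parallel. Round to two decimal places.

1.45

Rearranging the Spearman-Brown formula for n,
n = r*(1 − r) / [ r (1 − r*) ]
n = 0.62(1 − 0.53) / [0.53(1 − 0.62)]
  = 0.2914 / 0.2014 = 1.4469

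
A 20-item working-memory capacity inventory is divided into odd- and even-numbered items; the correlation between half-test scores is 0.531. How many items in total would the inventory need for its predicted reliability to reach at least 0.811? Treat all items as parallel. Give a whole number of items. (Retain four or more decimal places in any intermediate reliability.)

38

Corrected full-test reliability: r_full = 2 × 0.531 / (1 + 0.531) ≈ 0.6937
Solve Spearman-Brown for n: n = 0.811(1 − 0.6937) / [0.6937(1 − 0.811)] = 1.8947
Items = 1.8947 × 20 ≈ 37.89 → 38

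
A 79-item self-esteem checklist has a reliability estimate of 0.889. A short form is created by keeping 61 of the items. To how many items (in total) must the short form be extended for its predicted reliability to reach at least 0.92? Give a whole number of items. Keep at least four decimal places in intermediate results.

Short-form reliability: n = 61/79 = 0.7722; r_61 = n·r/(1+(n−1)r) ≈ 0.8608
Length factor from the short form to reach 0.92: n' = 0.92(1 − 0.8608) / [0.8608(1 − 0.92)] ≈ 1.8597
Items = 1.8597 × 61 ≈ 113.44 → 114

114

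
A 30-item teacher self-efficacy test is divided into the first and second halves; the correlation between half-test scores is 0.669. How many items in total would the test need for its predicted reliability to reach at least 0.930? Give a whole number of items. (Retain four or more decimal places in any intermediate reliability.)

99

r_full = 2(0.669)/(1 + 0.669) = 0.8017
Solve Spearman-Brown for n: n = 0.930(1 − 0.8017) / [0.8017(1 − 0.930)] = 3.2862
Items = 3.2862 × 30 ≈ 98.59 → 99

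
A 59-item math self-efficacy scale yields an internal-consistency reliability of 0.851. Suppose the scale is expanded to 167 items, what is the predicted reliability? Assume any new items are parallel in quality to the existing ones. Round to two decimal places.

n = 167/59 = 2.8305
r_new = (2.8305 × 0.851) / (1 + (2.8305 − 1) × 0.851)
r_new = 2.4088 / 2.5578 ≈ 0.9417

0.94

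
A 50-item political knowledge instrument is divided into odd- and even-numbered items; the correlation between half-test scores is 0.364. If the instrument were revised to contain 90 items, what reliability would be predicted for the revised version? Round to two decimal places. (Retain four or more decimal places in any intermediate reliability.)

0.67

Spearman-Brown correction (n = 2): r_full = 2·0.364/(1 + 0.364) = 0.5337
Then adjust to 90 items: n = 90/50 = 1.8000
r_new = n·r_full / (1 + (n − 1)·r_full) = 0.9607 / 1.4270 ≈ 0.6732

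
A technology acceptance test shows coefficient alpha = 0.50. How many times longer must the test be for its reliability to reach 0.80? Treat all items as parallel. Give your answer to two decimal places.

4.00

Spearman-Brown solved for the length factor n:
n = r_target (1 − r_old) / [ r_old (1 − r_target) ]
n = 0.80 × (1 − 0.50) / [ 0.50 × (1 − 0.80) ]
  = 0.4000 / 0.1000 = 4.0000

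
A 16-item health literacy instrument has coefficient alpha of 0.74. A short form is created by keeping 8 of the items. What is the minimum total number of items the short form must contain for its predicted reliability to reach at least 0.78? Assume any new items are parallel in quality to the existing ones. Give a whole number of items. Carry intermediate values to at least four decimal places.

20

First, r for the 8-item form: n = 8/16 = 0.5000, so r_8 = 0.5000·0.74/(1 + (0.5000 − 1)·0.74) = 0.5873
Length factor from the short form to reach 0.78: n' = 0.78(1 − 0.5873) / [0.5873(1 − 0.78)] ≈ 2.4914
Items = 2.4914 × 8 ≈ 19.93 → 20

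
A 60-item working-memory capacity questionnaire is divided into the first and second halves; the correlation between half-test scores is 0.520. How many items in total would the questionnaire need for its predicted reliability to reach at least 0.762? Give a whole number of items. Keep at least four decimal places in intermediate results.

89

r_full = 2(0.520)/(1 + 0.520) = 0.6842
n = r_tgt(1 − r_full) / [r_full(1 − r_tgt)] = 0.762 × 0.3158 / (0.6842 × 0.238) ≈ 1.4778
Required items = 1.4778 × 60 = 88.67, so 89 items.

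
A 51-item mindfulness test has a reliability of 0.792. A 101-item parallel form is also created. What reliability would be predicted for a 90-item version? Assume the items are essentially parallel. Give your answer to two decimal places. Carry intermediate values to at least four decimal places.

0.87

Only the ratio of lengths matters: n = 90/51 = 1.7647
r_{90} = n·r / (1 + (n − 1)·r) = 1.3976 / 1.6056 ≈ 0.8705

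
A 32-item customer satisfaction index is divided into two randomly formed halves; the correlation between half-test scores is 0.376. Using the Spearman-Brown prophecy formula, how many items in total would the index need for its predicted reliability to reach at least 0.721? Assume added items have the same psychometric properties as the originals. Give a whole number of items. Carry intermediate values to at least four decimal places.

Corrected full-test reliability: r_full = 2 × 0.376 / (1 + 0.376) ≈ 0.5465
Solve Spearman-Brown for n: n = 0.721(1 − 0.5465) / [0.5465(1 − 0.721)] = 2.1445
Required items = 2.1445 × 32 = 68.62, so 69 items.

69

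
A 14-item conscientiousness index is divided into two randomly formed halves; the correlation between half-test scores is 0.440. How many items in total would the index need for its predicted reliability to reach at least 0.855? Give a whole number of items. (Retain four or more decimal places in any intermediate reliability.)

53

Corrected full-test reliability: r_full = 2 × 0.440 / (1 + 0.440) ≈ 0.6111
Solve Spearman-Brown for n: n = 0.855(1 − 0.6111) / [0.6111(1 − 0.855)] = 3.7525
Required items = 3.7525 × 14 = 52.53, so 53 items.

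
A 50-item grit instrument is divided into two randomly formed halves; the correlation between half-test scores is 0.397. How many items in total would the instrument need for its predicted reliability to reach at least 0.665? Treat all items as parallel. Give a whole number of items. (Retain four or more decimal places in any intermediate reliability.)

76

Corrected full-test reliability: r_full = 2 × 0.397 / (1 + 0.397) ≈ 0.5684
Solve Spearman-Brown for n: n = 0.665(1 − 0.5684) / [0.5684(1 − 0.665)] = 1.5073
Required items = 1.5073 × 50 = 75.37, so 76 items.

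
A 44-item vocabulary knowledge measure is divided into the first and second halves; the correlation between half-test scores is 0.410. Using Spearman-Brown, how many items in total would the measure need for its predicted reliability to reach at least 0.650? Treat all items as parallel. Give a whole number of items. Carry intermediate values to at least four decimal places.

59

r_full = 2(0.410)/(1 + 0.410) = 0.5816
Solve Spearman-Brown for n: n = 0.650(1 − 0.5816) / [0.5816(1 − 0.650)] = 1.3360
Required items = 1.3360 × 44 = 58.78, so 59 items.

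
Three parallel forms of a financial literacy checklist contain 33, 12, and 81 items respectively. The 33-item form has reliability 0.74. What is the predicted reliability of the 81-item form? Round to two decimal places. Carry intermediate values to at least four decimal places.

0.87

The 12-item form is not needed; work directly from the 33-item form with n = 81/33 = 2.4545.
r_{81} = n·r / (1 + (n − 1)·r) = 1.8163 / 2.0763 ≈ 0.8748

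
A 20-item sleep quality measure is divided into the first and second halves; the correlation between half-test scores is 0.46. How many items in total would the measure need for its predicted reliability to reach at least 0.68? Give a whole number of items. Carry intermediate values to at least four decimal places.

25

Corrected full-test reliability: r_full = 2 × 0.46 / (1 + 0.46) ≈ 0.6301
Solve Spearman-Brown for n: n = 0.68(1 − 0.6301) / [0.6301(1 − 0.68)] = 1.2475
Required items = 1.2475 × 20 = 24.95, so 25 items.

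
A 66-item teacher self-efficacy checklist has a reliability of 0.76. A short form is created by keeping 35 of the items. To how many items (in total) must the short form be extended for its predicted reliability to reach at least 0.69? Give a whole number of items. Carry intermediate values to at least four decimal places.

47

Short-form reliability: n = 35/66 = 0.5303; r_35 = n·r/(1+(n−1)r) ≈ 0.6268
Then solve for n' with r_old = 0.6268, r_target = 0.69: n' = 0.69(1 − 0.6268)/[0.6268(1 − 0.69)] = 1.3253
Total items = 1.3253 × 35 = 46.39, rounded up to 47.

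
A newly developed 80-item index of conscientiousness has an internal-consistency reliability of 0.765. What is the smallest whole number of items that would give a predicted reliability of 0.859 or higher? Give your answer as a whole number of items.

150

Spearman-Brown solved for the length factor n:
n = r*(1 − r) / [ r (1 − r*) ]
n = [0.859 × 0.235] / [0.765 × 0.141]
n = 0.201865 / 0.107865 ≈ 1.8715
So the test needs 1.8715 × 80 ≈ 149.72 items; rounding up, 150.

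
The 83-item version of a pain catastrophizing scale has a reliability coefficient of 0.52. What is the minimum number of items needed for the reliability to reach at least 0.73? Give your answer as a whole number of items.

208

Invert Spearman-Brown to solve for n:
n = r_target (1 − r_old) / [ r_old (1 − r_target) ]
n = 0.73(1 − 0.52) / [0.52(1 − 0.73)]
  = 0.3504 / 0.1404 = 2.4957
Items needed = n × 83 = 2.4957 × 83 ≈ 207.14 → round up to 208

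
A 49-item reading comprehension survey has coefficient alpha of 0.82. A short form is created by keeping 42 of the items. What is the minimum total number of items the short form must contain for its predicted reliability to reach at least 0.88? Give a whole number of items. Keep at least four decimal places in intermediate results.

Short-form reliability: n = 42/49 = 0.8571; r_42 = n·r/(1+(n−1)r) ≈ 0.7961
Length factor from the short form to reach 0.88: n' = 0.88(1 − 0.7961) / [0.7961(1 − 0.88)] ≈ 1.8782
Total items = 1.8782 × 42 = 78.88, rounded up to 79.

79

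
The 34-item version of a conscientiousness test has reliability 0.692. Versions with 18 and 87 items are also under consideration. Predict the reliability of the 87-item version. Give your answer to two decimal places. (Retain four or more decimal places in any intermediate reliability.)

Only the ratio of lengths matters: n = 87/34 = 2.5588
r_{87} = n·r / (1 + (n − 1)·r) = 1.7707 / 2.0787 ≈ 0.8518

0.85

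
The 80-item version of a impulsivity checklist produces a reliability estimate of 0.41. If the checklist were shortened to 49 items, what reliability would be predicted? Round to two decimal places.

The new length is 49/80 = 0.6125 times the old.
By Spearman-Brown, r_new = n r / (1 + (n − 1) r).
r_new = (0.6125 × 0.41) / (1 + (0.6125 − 1) × 0.41)
     = 0.2511 / 0.8411 = 0.2985

0.30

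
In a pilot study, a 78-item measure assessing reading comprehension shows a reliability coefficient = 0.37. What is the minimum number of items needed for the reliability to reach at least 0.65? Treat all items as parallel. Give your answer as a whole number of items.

n = [0.65 × 0.63] / [0.37 × 0.35]
  = 0.4095 / 0.1295 = 3.1622
So the test needs 3.1622 × 78 ≈ 246.65 items; rounding up, 247.

247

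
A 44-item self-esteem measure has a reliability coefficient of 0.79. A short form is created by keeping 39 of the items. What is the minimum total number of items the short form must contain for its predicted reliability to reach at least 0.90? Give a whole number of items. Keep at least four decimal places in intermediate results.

Short-form reliability: n = 39/44 = 0.8864; r_39 = n·r/(1+(n−1)r) ≈ 0.7693
Then solve for n' with r_old = 0.7693, r_target = 0.90: n' = 0.90(1 − 0.7693)/[0.7693(1 − 0.90)] = 2.6989
Total items = 2.6989 × 39 = 105.26, rounded up to 106.

106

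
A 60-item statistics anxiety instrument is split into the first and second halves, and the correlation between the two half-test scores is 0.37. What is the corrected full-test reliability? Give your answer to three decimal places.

Apply the Spearman-Brown correction with n = 2:
r_full = 2(0.37) / (1 + 0.37)
r_full = 0.7400 / 1.3700 ≈ 0.5401

0.540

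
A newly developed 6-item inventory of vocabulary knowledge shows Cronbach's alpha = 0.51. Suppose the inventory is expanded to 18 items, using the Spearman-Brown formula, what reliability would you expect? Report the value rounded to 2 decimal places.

0.76

Length ratio n = 18/6 = 3
Apply the Spearman-Brown prophecy formula, r' = nr / [1 + (n − 1)r]:
r_new = (3 × 0.51) / (1 + (3 − 1) × 0.51)
     = 1.5300 / 2.0200 = 0.7574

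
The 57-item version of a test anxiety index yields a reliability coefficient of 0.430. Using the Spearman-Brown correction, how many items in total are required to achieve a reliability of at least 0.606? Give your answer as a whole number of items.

117

Rearranging the Spearman-Brown formula for n,
n = r_target (1 − r_old) / [ r_old (1 − r_target) ]
n = 0.606(1 − 0.430) / [0.430(1 − 0.606)]
n = 0.345420 / 0.169420 ≈ 2.0388
2.0388 × 57 = 116.21 → 117 items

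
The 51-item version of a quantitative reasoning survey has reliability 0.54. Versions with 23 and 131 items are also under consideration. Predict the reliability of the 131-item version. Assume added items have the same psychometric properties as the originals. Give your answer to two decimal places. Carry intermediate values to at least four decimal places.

0.75

Only the ratio of lengths matters: n = 131/51 = 2.5686
r_{131} = n·r / (1 + (n − 1)·r) = 1.3870 / 1.8470 ≈ 0.7509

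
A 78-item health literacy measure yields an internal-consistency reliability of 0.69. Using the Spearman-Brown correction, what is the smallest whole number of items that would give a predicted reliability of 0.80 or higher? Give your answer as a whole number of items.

Invert Spearman-Brown to solve for n:
n = r_target (1 − r_old) / [ r_old (1 − r_target) ]
n = 0.80(1 − 0.69) / [0.69(1 − 0.80)]
  = 0.2480 / 0.1380 = 1.7971
Items needed = n × 78 = 1.7971 × 78 ≈ 140.17 → round up to 141

141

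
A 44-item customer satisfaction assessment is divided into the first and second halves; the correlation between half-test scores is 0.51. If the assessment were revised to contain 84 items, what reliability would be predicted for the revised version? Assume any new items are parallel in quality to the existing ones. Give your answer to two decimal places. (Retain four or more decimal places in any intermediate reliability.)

0.80

Spearman-Brown correction (n = 2): r_full = 2·0.51/(1 + 0.51) = 0.6755
Then adjust to 84 items: n = 84/44 = 1.9091
r_new = n·r_full / (1 + (n − 1)·r_full) = 1.2896 / 1.6141 ≈ 0.7990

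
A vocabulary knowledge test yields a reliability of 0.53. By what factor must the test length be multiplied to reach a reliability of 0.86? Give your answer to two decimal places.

Invert Spearman-Brown to solve for n:
n = r_target (1 − r_old) / [ r_old (1 − r_target) ]
n = [0.86 × 0.47] / [0.53 × 0.14]
  = 0.4042 / 0.0742 = 5.4474

5.45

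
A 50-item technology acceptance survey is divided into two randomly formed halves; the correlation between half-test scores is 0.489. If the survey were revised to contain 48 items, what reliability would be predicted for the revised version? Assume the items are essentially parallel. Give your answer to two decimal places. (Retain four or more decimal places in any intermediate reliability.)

0.65

Full-test reliability from the split-half r: r_full = 2(0.489)/(1 + 0.489) = 0.6568
Length factor from 50 to 48 items: n = 48/50 = 0.9600
r_new = n·r_full / (1 + (n − 1)·r_full) = 0.6305 / 0.9737 ≈ 0.6475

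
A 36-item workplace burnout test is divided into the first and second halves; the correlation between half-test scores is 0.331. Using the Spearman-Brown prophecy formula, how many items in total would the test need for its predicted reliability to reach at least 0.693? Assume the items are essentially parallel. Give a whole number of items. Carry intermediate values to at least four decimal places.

r_full = 2(0.331)/(1 + 0.331) = 0.4974
Solve Spearman-Brown for n: n = 0.693(1 − 0.4974) / [0.4974(1 − 0.693)] = 2.2809
Items = 2.2809 × 36 ≈ 82.11 → 83

83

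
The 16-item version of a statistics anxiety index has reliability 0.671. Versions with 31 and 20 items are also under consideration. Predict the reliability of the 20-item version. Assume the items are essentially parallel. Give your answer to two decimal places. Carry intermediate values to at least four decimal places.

Only the ratio of lengths matters: n = 20/16 = 1.2500
r_{20} = n·r / (1 + (n − 1)·r) = 0.8388 / 1.1678 ≈ 0.7183

0.72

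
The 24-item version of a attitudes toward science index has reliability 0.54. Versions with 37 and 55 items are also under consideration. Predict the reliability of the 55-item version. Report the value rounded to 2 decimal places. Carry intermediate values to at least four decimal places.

Only the ratio of lengths matters: n = 55/24 = 2.2917
r_{55} = n·r / (1 + (n − 1)·r) = 1.2375 / 1.6975 ≈ 0.7290

0.73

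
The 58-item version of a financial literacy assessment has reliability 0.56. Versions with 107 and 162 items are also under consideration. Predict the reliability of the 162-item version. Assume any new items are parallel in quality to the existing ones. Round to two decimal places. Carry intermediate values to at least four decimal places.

Only the ratio of lengths matters: n = 162/58 = 2.7931
r_{162} = n·r / (1 + (n − 1)·r) = 1.5641 / 2.0041 ≈ 0.7805

0.78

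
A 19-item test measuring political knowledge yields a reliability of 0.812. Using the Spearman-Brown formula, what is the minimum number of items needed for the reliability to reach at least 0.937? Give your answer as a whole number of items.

Rearranging the Spearman-Brown formula for n,
n = r_target (1 − r_old) / [ r_old (1 − r_target) ]
n = 0.937 × (1 − 0.812) / [ 0.812 × (1 − 0.937) ]
n = 0.176156 / 0.051156 ≈ 3.4435
Items needed = n × 19 = 3.4435 × 19 ≈ 65.43 → round up to 66

66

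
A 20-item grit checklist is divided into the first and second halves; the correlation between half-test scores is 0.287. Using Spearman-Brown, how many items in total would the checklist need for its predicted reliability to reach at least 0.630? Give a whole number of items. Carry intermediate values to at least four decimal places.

43

r_full = 2(0.287)/(1 + 0.287) = 0.4460
n = r_tgt(1 − r_full) / [r_full(1 − r_tgt)] = 0.630 × 0.5540 / (0.4460 × 0.370) ≈ 2.1150
Required items = 2.1150 × 20 = 42.30, so 43 items.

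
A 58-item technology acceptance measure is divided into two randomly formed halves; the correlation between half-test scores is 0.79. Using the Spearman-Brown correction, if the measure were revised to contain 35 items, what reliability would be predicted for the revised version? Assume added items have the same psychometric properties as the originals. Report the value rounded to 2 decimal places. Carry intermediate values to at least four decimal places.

0.82

First correct the split-half correlation to full-test reliability: r_full = 2 × 0.79 / (1 + 0.79) ≈ 0.8827
Then adjust to 35 items: n = 35/58 = 0.6034
r_new = n·r_full / (1 + (n − 1)·r_full) = 0.5326 / 0.6499 ≈ 0.8195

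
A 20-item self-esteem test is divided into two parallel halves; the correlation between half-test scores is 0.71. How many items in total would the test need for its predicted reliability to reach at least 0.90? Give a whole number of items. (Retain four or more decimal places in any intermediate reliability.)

Corrected full-test reliability: r_full = 2 × 0.71 / (1 + 0.71) ≈ 0.8304
n = r_tgt(1 − r_full) / [r_full(1 − r_tgt)] = 0.90 × 0.1696 / (0.8304 × 0.10) ≈ 1.8382
Items = 1.8382 × 20 ≈ 36.76 → 37

37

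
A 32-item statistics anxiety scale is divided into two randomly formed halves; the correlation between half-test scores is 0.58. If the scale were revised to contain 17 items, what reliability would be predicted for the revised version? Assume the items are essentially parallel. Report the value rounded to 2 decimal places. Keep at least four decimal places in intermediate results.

0.59

Spearman-Brown correction (n = 2): r_full = 2·0.58/(1 + 0.58) = 0.7342
Then adjust to 17 items: n = 17/32 = 0.5312
r_new = n·r_full / (1 + (n − 1)·r_full) = 0.3900 / 0.6558 ≈ 0.5947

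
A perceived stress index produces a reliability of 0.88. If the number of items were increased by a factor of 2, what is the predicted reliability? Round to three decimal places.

0.936

Apply the Spearman-Brown prophecy formula, r' = nr / [1 + (n − 1)r]:
r_new = (2 × 0.88) / (1 + (2 − 1) × 0.88)
r_new = 1.7600 / 1.8800 ≈ 0.9362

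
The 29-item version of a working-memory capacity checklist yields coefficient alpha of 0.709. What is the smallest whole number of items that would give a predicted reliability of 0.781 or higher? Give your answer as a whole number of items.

Spearman-Brown solved for the length factor n:
n = r_target (1 − r_old) / [ r_old (1 − r_target) ]
n = 0.781 × (1 − 0.709) / [ 0.709 × (1 − 0.781) ]
  = 0.227271 / 0.155271 = 1.4637
1.4637 × 29 = 42.45 → 43 items

43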